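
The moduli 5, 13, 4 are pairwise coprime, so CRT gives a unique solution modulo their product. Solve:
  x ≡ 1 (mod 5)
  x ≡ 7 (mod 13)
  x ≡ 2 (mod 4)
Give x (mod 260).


Moduli 5, 13, 4 are pairwise coprime; by CRT there is a unique solution modulo M = 5 · 13 · 4 = 260.
Solve pairwise, accumulating the modulus:
  Start with x ≡ 1 (mod 5).
  Combine with x ≡ 7 (mod 13): since gcd(5, 13) = 1, we get a unique residue mod 65.
    Write x = 1 + 5·t and substitute into x ≡ 7 (mod 13): 5·t ≡ 7 − 1 = 6 (mod 13).
    The inverse of 5 mod 13 is 8 (since 5·8 = 40 = 3·13 + 1), so t ≡ 8·6 = 48 ≡ 9 (mod 13).
    Then x = 1 + 5·9 = 46, valid modulo lcm(5, 13) = 65: x ≡ 46 (mod 65).
  Combine with x ≡ 2 (mod 4): since gcd(65, 4) = 1, we get a unique residue mod 260.
    Write x = 46 + 65·t and substitute into x ≡ 2 (mod 4): 65·t ≡ 2 − 46 = -44 (mod 4).
    Reduce coefficients mod 4: 1·t ≡ 0 (mod 4).
    So t ≡ 0 (mod 4).
    Then x = 46 + 65·0 = 46, valid modulo lcm(65, 4) = 260: x ≡ 46 (mod 260).
Verify: 46 mod 5 = 1 ✓, 46 mod 13 = 7 ✓, 46 mod 4 = 2 ✓.

x ≡ 46 (mod 260).


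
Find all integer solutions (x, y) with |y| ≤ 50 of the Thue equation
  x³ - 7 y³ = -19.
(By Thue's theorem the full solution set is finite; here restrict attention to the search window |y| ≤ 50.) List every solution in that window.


The equation is x³ - 7y³ = -19. For fixed y, x³ = 7·y³ − 19, so a solution requires the RHS to be a perfect cube.
Strategy: iterate y from -50 to 50, compute RHS = 7·y³ − 19, and check whether it is a (positive or negative) perfect cube.
Check small values of y:
  y = 0: RHS = -19 is not a perfect cube.
  y = 1: RHS = -12 is not a perfect cube.
  y = -1: RHS = -26 is not a perfect cube.
  y = 2: RHS = 37 is not a perfect cube.
  y = -2: RHS = -75 is not a perfect cube.
  y = 3: RHS = 170 is not a perfect cube.
  y = -3: RHS = -208 is not a perfect cube.
Continuing the search up to |y| = 50 finds no solutions either.
No (x, y) in the scanned range satisfies the equation.

No integer solutions with |y| ≤ 50.


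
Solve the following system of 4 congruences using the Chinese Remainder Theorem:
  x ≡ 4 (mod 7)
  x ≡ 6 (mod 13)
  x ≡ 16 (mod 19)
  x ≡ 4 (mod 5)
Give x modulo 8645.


Product of moduli M = 7 · 13 · 19 · 5 = 8645.
Merge one congruence at a time:
  Start: x ≡ 4 (mod 7).
  Combine with x ≡ 6 (mod 13); new modulus lcm = 91.
    Write x = 4 + 7·t and substitute into x ≡ 6 (mod 13): 7·t ≡ 6 − 4 = 2 (mod 13).
    The inverse of 7 mod 13 is 2 (since 7·2 = 14 = 1·13 + 1), so t ≡ 2·2 = 4 ≡ 4 (mod 13).
    Then x = 4 + 7·4 = 32, valid modulo lcm(7, 13) = 91: x ≡ 32 (mod 91).
  Combine with x ≡ 16 (mod 19); new modulus lcm = 1729.
    Write x = 32 + 91·t and substitute into x ≡ 16 (mod 19): 91·t ≡ 16 − 32 = -16 (mod 19).
    Reduce coefficients mod 19: 15·t ≡ 3 (mod 19).
    The inverse of 15 mod 19 is 14 (since 15·14 = 210 = 11·19 + 1), so t ≡ 14·3 = 42 ≡ 4 (mod 19).
    Then x = 32 + 91·4 = 396, valid modulo lcm(91, 19) = 1729: x ≡ 396 (mod 1729).
  Combine with x ≡ 4 (mod 5); new modulus lcm = 8645.
    Write x = 396 + 1729·t and substitute into x ≡ 4 (mod 5): 1729·t ≡ 4 − 396 = -392 (mod 5).
    Reduce coefficients mod 5: 4·t ≡ 3 (mod 5).
    The inverse of 4 mod 5 is 4 (since 4·4 = 16 = 3·5 + 1), so t ≡ 4·3 = 12 ≡ 2 (mod 5).
    Then x = 396 + 1729·2 = 3854, valid modulo lcm(1729, 5) = 8645: x ≡ 3854 (mod 8645).
Verify against each original: 3854 mod 7 = 4, 3854 mod 13 = 6, 3854 mod 19 = 16, 3854 mod 5 = 4.

x ≡ 3854 (mod 8645).


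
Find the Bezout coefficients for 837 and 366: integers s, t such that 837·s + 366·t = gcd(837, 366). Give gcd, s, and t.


Euclidean algorithm on (837, 366) — divide until remainder is 0:
  837 = 2 · 366 + 105
  366 = 3 · 105 + 51
  105 = 2 · 51 + 3
  51 = 17 · 3 + 0
gcd(837, 366) = 3.
Track Bezout coefficients alongside the remainders: start with r₀ = 837 = a·1 + b·0 (s = 1, t = 0) and r₁ = 366 = a·0 + b·1 (s = 0, t = 1); each new remainder r_{k+1} = r_{k-1} − q_k·r_k inherits s_{k+1} = s_{k-1} − q_k·s_k, t_{k+1} = t_{k-1} − q_k·t_k, so r_k = a·s_k + b·t_k at every step:
  q = 2: r = 105, s = 1 − 2·0 = 1, t = 0 − 2·1 = -2  (check: 837·1 + 366·(-2) = 105)
  q = 3: r = 51, s = 0 − 3·1 = -3, t = 1 − 3·(-2) = 7  (check: 837·(-3) + 366·7 = 51)
  q = 2: r = 3, s = 1 − 2·(-3) = 7, t = -2 − 2·7 = -16  (check: 837·7 + 366·(-16) = 3)
The row with r = 3 (the gcd) gives the Bezout coefficients s = 7, t = -16.
Result: 837 · (7) + 366 · (-16) = 3.

gcd(837, 366) = 3; s = 7, t = -16 (check: 837·7 + 366·(-16) = 3).


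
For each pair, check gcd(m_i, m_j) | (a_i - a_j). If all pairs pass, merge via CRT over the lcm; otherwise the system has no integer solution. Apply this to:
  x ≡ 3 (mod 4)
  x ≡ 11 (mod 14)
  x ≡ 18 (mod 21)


Moduli 4, 14, 21 are not pairwise coprime, so CRT works modulo lcm(m_i) when all pairwise compatibility conditions hold.
Pairwise compatibility: gcd(m_i, m_j) must divide a_i - a_j for every pair.
Merge one congruence at a time:
  Start: x ≡ 3 (mod 4).
  Combine with x ≡ 11 (mod 14): gcd(4, 14) = 2; 11 - 3 = 8, which IS divisible by 2, so compatible.
    Write x = 3 + 4·t and substitute into x ≡ 11 (mod 14): 4·t ≡ 11 − 3 = 8 (mod 14).
    Divide the congruence (and modulus) by g = 2: 2·t ≡ 4 (mod 7).
    The inverse of 2 mod 7 is 4 (since 2·4 = 8 = 1·7 + 1), so t ≡ 4·4 = 16 ≡ 2 (mod 7).
    Then x = 3 + 4·2 = 11, valid modulo lcm(4, 14) = 28: x ≡ 11 (mod 28).
  Combine with x ≡ 18 (mod 21): gcd(28, 21) = 7; 18 - 11 = 7, which IS divisible by 7, so compatible.
    Write x = 11 + 28·t and substitute into x ≡ 18 (mod 21): 28·t ≡ 18 − 11 = 7 (mod 21).
    Divide the congruence (and modulus) by g = 7: 4·t ≡ 1 (mod 3).
    Reduce coefficients mod 3: 1·t ≡ 1 (mod 3).
    So t ≡ 1 (mod 3).
    Then x = 11 + 28·1 = 39, valid modulo lcm(28, 21) = 84: x ≡ 39 (mod 84).
Verify: 39 mod 4 = 3, 39 mod 14 = 11, 39 mod 21 = 18.

x ≡ 39 (mod 84).


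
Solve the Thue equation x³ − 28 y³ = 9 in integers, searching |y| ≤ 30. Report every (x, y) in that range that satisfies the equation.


The equation is x³ - 28y³ = 9. For fixed y, x³ = 28·y³ + 9, so a solution requires the RHS to be a perfect cube.
Strategy: iterate y from -30 to 30, compute RHS = 28·y³ + 9, and check whether it is a (positive or negative) perfect cube.
Check small values of y:
  y = 0: RHS = 9 is not a perfect cube.
  y = 1: RHS = 37 is not a perfect cube.
  y = -1: RHS = -19 is not a perfect cube.
  y = 2: RHS = 233 is not a perfect cube.
  y = -2: RHS = -215 is not a perfect cube.
  y = 3: RHS = 765 is not a perfect cube.
  y = -3: RHS = -747 is not a perfect cube.
Continuing the search up to |y| = 30 finds no solutions either.
No (x, y) in the scanned range satisfies the equation.

No integer solutions with |y| ≤ 30.


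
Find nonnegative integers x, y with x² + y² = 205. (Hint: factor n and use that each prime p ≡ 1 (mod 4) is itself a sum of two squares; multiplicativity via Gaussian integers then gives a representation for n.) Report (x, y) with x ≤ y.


Step 1: Factor n = 205 = 5 · 41.
Step 2: Check the mod-4 condition on each prime factor: 5 ≡ 1 (mod 4), exponent 1; 41 ≡ 1 (mod 4), exponent 1.
All primes ≡ 3 (mod 4) appear to even exponent (or don't appear), so by the two-squares theorem n IS expressible as a sum of two squares.
Step 3: Build a representation. Here n = 5 · 41 is a product of primes ≡ 1 (mod 4). Each prime p ≡ 1 (mod 4) is itself a sum of two squares; find a² by testing p − a² for a perfect square:
  5: 5 − 1² = 4 = 2² ⇒ 5 = 1² + 2².
  41: 41 − 1² = 40, 41 − 2² = 37, 41 − 3² = 32, 41 − 4² = 25 = 5² ⇒ 41 = 4² + 5².
  Combine using the Brahmagupta–Fibonacci identity (a² + b²)(c² + d²) = (ac − bd)² + (ad + bc)² = (ac + bd)² + (ad − bc)²:
  5 · 41 = 205: from (1² + 2²)(4² + 5²), take (1·4 − 2·5, 1·5 + 2·4) = (4 − 10, 5 + 8) = (-6, 13); dropping signs (only squares matter) gives (6, 13); check 6² + 13² = 36 + 169 = 205 ✓.
Step 4: Order so x ≤ y and verify: 6² + 13² = 36 + 169 = 205 = n. ✓

n = 205 = 6² + 13² (one valid representation with x ≤ y).


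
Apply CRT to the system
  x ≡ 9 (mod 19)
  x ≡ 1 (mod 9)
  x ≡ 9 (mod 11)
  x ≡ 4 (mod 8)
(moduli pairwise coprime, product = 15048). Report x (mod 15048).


Product of moduli M = 19 · 9 · 11 · 8 = 15048.
Merge one congruence at a time:
  Start: x ≡ 9 (mod 19).
  Combine with x ≡ 1 (mod 9); new modulus lcm = 171.
    Write x = 9 + 19·t and substitute into x ≡ 1 (mod 9): 19·t ≡ 1 − 9 = -8 (mod 9).
    Reduce coefficients mod 9: 1·t ≡ 1 (mod 9).
    So t ≡ 1 (mod 9).
    Then x = 9 + 19·1 = 28, valid modulo lcm(19, 9) = 171: x ≡ 28 (mod 171).
  Combine with x ≡ 9 (mod 11); new modulus lcm = 1881.
    Write x = 28 + 171·t and substitute into x ≡ 9 (mod 11): 171·t ≡ 9 − 28 = -19 (mod 11).
    Reduce coefficients mod 11: 6·t ≡ 3 (mod 11).
    The inverse of 6 mod 11 is 2 (since 6·2 = 12 = 1·11 + 1), so t ≡ 2·3 = 6 ≡ 6 (mod 11).
    Then x = 28 + 171·6 = 1054, valid modulo lcm(171, 11) = 1881: x ≡ 1054 (mod 1881).
  Combine with x ≡ 4 (mod 8); new modulus lcm = 15048.
    Write x = 1054 + 1881·t and substitute into x ≡ 4 (mod 8): 1881·t ≡ 4 − 1054 = -1050 (mod 8).
    Reduce coefficients mod 8: 1·t ≡ 6 (mod 8).
    So t ≡ 6 (mod 8).
    Then x = 1054 + 1881·6 = 12340, valid modulo lcm(1881, 8) = 15048: x ≡ 12340 (mod 15048).
Verify against each original: 12340 mod 19 = 9, 12340 mod 9 = 1, 12340 mod 11 = 9, 12340 mod 8 = 4.

x ≡ 12340 (mod 15048).


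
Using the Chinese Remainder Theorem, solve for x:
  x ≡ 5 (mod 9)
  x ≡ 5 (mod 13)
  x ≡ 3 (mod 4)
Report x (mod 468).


Moduli 9, 13, 4 are pairwise coprime; by CRT there is a unique solution modulo M = 9 · 13 · 4 = 468.
Solve pairwise, accumulating the modulus:
  Start with x ≡ 5 (mod 9).
  Combine with x ≡ 5 (mod 13): since gcd(9, 13) = 1, we get a unique residue mod 117.
    Write x = 5 + 9·t and substitute into x ≡ 5 (mod 13): 9·t ≡ 5 − 5 = 0 (mod 13).
    The inverse of 9 mod 13 is 3 (since 9·3 = 27 = 2·13 + 1), so t ≡ 3·0 = 0 ≡ 0 (mod 13).
    Then x = 5 + 9·0 = 5, valid modulo lcm(9, 13) = 117: x ≡ 5 (mod 117).
  Combine with x ≡ 3 (mod 4): since gcd(117, 4) = 1, we get a unique residue mod 468.
    Write x = 5 + 117·t and substitute into x ≡ 3 (mod 4): 117·t ≡ 3 − 5 = -2 (mod 4).
    Reduce coefficients mod 4: 1·t ≡ 2 (mod 4).
    So t ≡ 2 (mod 4).
    Then x = 5 + 117·2 = 239, valid modulo lcm(117, 4) = 468: x ≡ 239 (mod 468).
Verify: 239 mod 9 = 5 ✓, 239 mod 13 = 5 ✓, 239 mod 4 = 3 ✓.

x ≡ 239 (mod 468).


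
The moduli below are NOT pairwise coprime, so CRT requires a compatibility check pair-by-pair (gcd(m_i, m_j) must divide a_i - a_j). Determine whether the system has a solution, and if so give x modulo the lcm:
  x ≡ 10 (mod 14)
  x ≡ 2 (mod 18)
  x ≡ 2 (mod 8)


Moduli 14, 18, 8 are not pairwise coprime, so CRT works modulo lcm(m_i) when all pairwise compatibility conditions hold.
Pairwise compatibility: gcd(m_i, m_j) must divide a_i - a_j for every pair.
Merge one congruence at a time:
  Start: x ≡ 10 (mod 14).
  Combine with x ≡ 2 (mod 18): gcd(14, 18) = 2; 2 - 10 = -8, which IS divisible by 2, so compatible.
    Write x = 10 + 14·t and substitute into x ≡ 2 (mod 18): 14·t ≡ 2 − 10 = -8 (mod 18).
    Divide the congruence (and modulus) by g = 2: 7·t ≡ -4 (mod 9).
    Reduce coefficients mod 9: 7·t ≡ 5 (mod 9).
    The inverse of 7 mod 9 is 4 (since 7·4 = 28 = 3·9 + 1), so t ≡ 4·5 = 20 ≡ 2 (mod 9).
    Then x = 10 + 14·2 = 38, valid modulo lcm(14, 18) = 126: x ≡ 38 (mod 126).
  Combine with x ≡ 2 (mod 8): gcd(126, 8) = 2; 2 - 38 = -36, which IS divisible by 2, so compatible.
    Write x = 38 + 126·t and substitute into x ≡ 2 (mod 8): 126·t ≡ 2 − 38 = -36 (mod 8).
    Divide the congruence (and modulus) by g = 2: 63·t ≡ -18 (mod 4).
    Reduce coefficients mod 4: 3·t ≡ 2 (mod 4).
    The inverse of 3 mod 4 is 3 (since 3·3 = 9 = 2·4 + 1), so t ≡ 3·2 = 6 ≡ 2 (mod 4).
    Then x = 38 + 126·2 = 290, valid modulo lcm(126, 8) = 504: x ≡ 290 (mod 504).
Verify: 290 mod 14 = 10, 290 mod 18 = 2, 290 mod 8 = 2.

x ≡ 290 (mod 504).


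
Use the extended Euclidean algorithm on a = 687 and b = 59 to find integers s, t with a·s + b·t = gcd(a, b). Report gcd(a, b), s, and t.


Euclidean algorithm on (687, 59) — divide until remainder is 0:
  687 = 11 · 59 + 38
  59 = 1 · 38 + 21
  38 = 1 · 21 + 17
  21 = 1 · 17 + 4
  17 = 4 · 4 + 1
  4 = 4 · 1 + 0
gcd(687, 59) = 1.
Track Bezout coefficients alongside the remainders: start with r₀ = 687 = a·1 + b·0 (s = 1, t = 0) and r₁ = 59 = a·0 + b·1 (s = 0, t = 1); each new remainder r_{k+1} = r_{k-1} − q_k·r_k inherits s_{k+1} = s_{k-1} − q_k·s_k, t_{k+1} = t_{k-1} − q_k·t_k, so r_k = a·s_k + b·t_k at every step:
  q = 11: r = 38, s = 1 − 11·0 = 1, t = 0 − 11·1 = -11  (check: 687·1 + 59·(-11) = 38)
  q = 1: r = 21, s = 0 − 1·1 = -1, t = 1 − 1·(-11) = 12  (check: 687·(-1) + 59·12 = 21)
  q = 1: r = 17, s = 1 − 1·(-1) = 2, t = -11 − 1·12 = -23  (check: 687·2 + 59·(-23) = 17)
  q = 1: r = 4, s = -1 − 1·2 = -3, t = 12 − 1·(-23) = 35  (check: 687·(-3) + 59·35 = 4)
  q = 4: r = 1, s = 2 − 4·(-3) = 14, t = -23 − 4·35 = -163  (check: 687·14 + 59·(-163) = 1)
The row with r = 1 (the gcd) gives the Bezout coefficients s = 14, t = -163.
Result: 687 · (14) + 59 · (-163) = 1.

gcd(687, 59) = 1; s = 14, t = -163 (check: 687·14 + 59·(-163) = 1).


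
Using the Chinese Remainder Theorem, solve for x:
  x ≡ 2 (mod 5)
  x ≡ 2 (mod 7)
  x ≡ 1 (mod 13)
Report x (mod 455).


Moduli 5, 7, 13 are pairwise coprime; by CRT there is a unique solution modulo M = 5 · 7 · 13 = 455.
Solve pairwise, accumulating the modulus:
  Start with x ≡ 2 (mod 5).
  Combine with x ≡ 2 (mod 7): since gcd(5, 7) = 1, we get a unique residue mod 35.
    Write x = 2 + 5·t and substitute into x ≡ 2 (mod 7): 5·t ≡ 2 − 2 = 0 (mod 7).
    The inverse of 5 mod 7 is 3 (since 5·3 = 15 = 2·7 + 1), so t ≡ 3·0 = 0 ≡ 0 (mod 7).
    Then x = 2 + 5·0 = 2, valid modulo lcm(5, 7) = 35: x ≡ 2 (mod 35).
  Combine with x ≡ 1 (mod 13): since gcd(35, 13) = 1, we get a unique residue mod 455.
    Write x = 2 + 35·t and substitute into x ≡ 1 (mod 13): 35·t ≡ 1 − 2 = -1 (mod 13).
    Reduce coefficients mod 13: 9·t ≡ 12 (mod 13).
    The inverse of 9 mod 13 is 3 (since 9·3 = 27 = 2·13 + 1), so t ≡ 3·12 = 36 ≡ 10 (mod 13).
    Then x = 2 + 35·10 = 352, valid modulo lcm(35, 13) = 455: x ≡ 352 (mod 455).
Verify: 352 mod 5 = 2 ✓, 352 mod 7 = 2 ✓, 352 mod 13 = 1 ✓.

x ≡ 352 (mod 455).


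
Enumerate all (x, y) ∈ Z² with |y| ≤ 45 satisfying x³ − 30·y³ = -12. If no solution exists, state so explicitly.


The equation is x³ - 30y³ = -12. For fixed y, x³ = 30·y³ − 12, so a solution requires the RHS to be a perfect cube.
Strategy: iterate y from -45 to 45, compute RHS = 30·y³ − 12, and check whether it is a (positive or negative) perfect cube.
Check small values of y:
  y = 0: RHS = -12 is not a perfect cube.
  y = 1: RHS = 18 is not a perfect cube.
  y = -1: RHS = -42 is not a perfect cube.
  y = 2: RHS = 228 is not a perfect cube.
  y = -2: RHS = -252 is not a perfect cube.
  y = 3: RHS = 798 is not a perfect cube.
  y = -3: RHS = -822 is not a perfect cube.
Continuing the search up to |y| = 45 finds no solutions either.
No (x, y) in the scanned range satisfies the equation.

No integer solutions with |y| ≤ 45.


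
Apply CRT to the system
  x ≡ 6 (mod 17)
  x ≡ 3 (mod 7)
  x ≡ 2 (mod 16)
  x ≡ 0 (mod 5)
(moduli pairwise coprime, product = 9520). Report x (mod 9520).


Product of moduli M = 17 · 7 · 16 · 5 = 9520.
Merge one congruence at a time:
  Start: x ≡ 6 (mod 17).
  Combine with x ≡ 3 (mod 7); new modulus lcm = 119.
    Write x = 6 + 17·t and substitute into x ≡ 3 (mod 7): 17·t ≡ 3 − 6 = -3 (mod 7).
    Reduce coefficients mod 7: 3·t ≡ 4 (mod 7).
    The inverse of 3 mod 7 is 5 (since 3·5 = 15 = 2·7 + 1), so t ≡ 5·4 = 20 ≡ 6 (mod 7).
    Then x = 6 + 17·6 = 108, valid modulo lcm(17, 7) = 119: x ≡ 108 (mod 119).
  Combine with x ≡ 2 (mod 16); new modulus lcm = 1904.
    Write x = 108 + 119·t and substitute into x ≡ 2 (mod 16): 119·t ≡ 2 − 108 = -106 (mod 16).
    Reduce coefficients mod 16: 7·t ≡ 6 (mod 16).
    The inverse of 7 mod 16 is 7 (since 7·7 = 49 = 3·16 + 1), so t ≡ 7·6 = 42 ≡ 10 (mod 16).
    Then x = 108 + 119·10 = 1298, valid modulo lcm(119, 16) = 1904: x ≡ 1298 (mod 1904).
  Combine with x ≡ 0 (mod 5); new modulus lcm = 9520.
    Write x = 1298 + 1904·t and substitute into x ≡ 0 (mod 5): 1904·t ≡ 0 − 1298 = -1298 (mod 5).
    Reduce coefficients mod 5: 4·t ≡ 2 (mod 5).
    The inverse of 4 mod 5 is 4 (since 4·4 = 16 = 3·5 + 1), so t ≡ 4·2 = 8 ≡ 3 (mod 5).
    Then x = 1298 + 1904·3 = 7010, valid modulo lcm(1904, 5) = 9520: x ≡ 7010 (mod 9520).
Verify against each original: 7010 mod 17 = 6, 7010 mod 7 = 3, 7010 mod 16 = 2, 7010 mod 5 = 0.

x ≡ 7010 (mod 9520).


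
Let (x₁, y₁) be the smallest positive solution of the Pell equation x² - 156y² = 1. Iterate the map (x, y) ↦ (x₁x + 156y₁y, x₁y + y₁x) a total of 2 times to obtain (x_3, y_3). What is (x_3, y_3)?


Step 1: Find the fundamental solution (x₁, y₁) of x² - 156y² = 1.
  Expand √156 as a continued fraction. a₀ = ⌊√156⌋ = 12; iterate m_{k+1} = d_k·a_k − m_k, d_{k+1} = (156 − m_{k+1}²)/d_k, a_{k+1} = ⌊(a₀ + m_{k+1})/d_{k+1}⌋ (starting m₀ = 0, d₀ = 1), with convergents p_k = a_k·p_{k-1} + p_{k-2}, q_k = a_k·q_{k-1} + q_{k-2} (p₋₁ = 1, q₋₁ = 0):
  k = 0: a₀ = 12; p₀/q₀ = 12/1; p₀² − 156·q₀² = 144 − 156 = -12.
  k = 1: m = 12, d = 12, a = ⌊(12 + 12)/12⌋ = 2; p/q = (2·12 + 1)/(2·1 + 0) = 25/2; p² − 156·q² = 625 − 624 = 1.
  The first convergent with p² − 156·q² = 1 gives the fundamental solution (x₁, y₁) = (25, 2).
Step 2: Apply the recurrence (x_{n+1}, y_{n+1}) = (x₁x_n + 156y₁y_n, x₁y_n + y₁x_n) repeatedly.
  From (x_1, y_1) = (25, 2): x_2 = 25·25 + 156·2·2 = 1249; y_2 = 25·2 + 2·25 = 100.
  From (x_2, y_2) = (1249, 100): x_3 = 25·1249 + 156·2·100 = 62425; y_3 = 25·100 + 2·1249 = 4998.
Step 3: Verify x_3² - 156·y_3² = 3896880625 - 3896880624 = 1 (should be 1). ✓

(x_1, y_1) = (25, 2); (x_3, y_3) = (62425, 4998).


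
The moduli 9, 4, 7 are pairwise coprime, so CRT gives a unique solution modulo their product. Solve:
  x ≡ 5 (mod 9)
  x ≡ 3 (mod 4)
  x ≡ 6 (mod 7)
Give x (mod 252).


Moduli 9, 4, 7 are pairwise coprime; by CRT there is a unique solution modulo M = 9 · 4 · 7 = 252.
Solve pairwise, accumulating the modulus:
  Start with x ≡ 5 (mod 9).
  Combine with x ≡ 3 (mod 4): since gcd(9, 4) = 1, we get a unique residue mod 36.
    Write x = 5 + 9·t and substitute into x ≡ 3 (mod 4): 9·t ≡ 3 − 5 = -2 (mod 4).
    Reduce coefficients mod 4: 1·t ≡ 2 (mod 4).
    So t ≡ 2 (mod 4).
    Then x = 5 + 9·2 = 23, valid modulo lcm(9, 4) = 36: x ≡ 23 (mod 36).
  Combine with x ≡ 6 (mod 7): since gcd(36, 7) = 1, we get a unique residue mod 252.
    Write x = 23 + 36·t and substitute into x ≡ 6 (mod 7): 36·t ≡ 6 − 23 = -17 (mod 7).
    Reduce coefficients mod 7: 1·t ≡ 4 (mod 7).
    So t ≡ 4 (mod 7).
    Then x = 23 + 36·4 = 167, valid modulo lcm(36, 7) = 252: x ≡ 167 (mod 252).
Verify: 167 mod 9 = 5 ✓, 167 mod 4 = 3 ✓, 167 mod 7 = 6 ✓.

x ≡ 167 (mod 252).


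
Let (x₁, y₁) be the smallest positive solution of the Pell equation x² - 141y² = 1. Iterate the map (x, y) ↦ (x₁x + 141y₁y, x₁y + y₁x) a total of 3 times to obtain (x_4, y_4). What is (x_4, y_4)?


Step 1: Find the fundamental solution (x₁, y₁) of x² - 141y² = 1.
  Expand √141 as a continued fraction. a₀ = ⌊√141⌋ = 11; iterate m_{k+1} = d_k·a_k − m_k, d_{k+1} = (141 − m_{k+1}²)/d_k, a_{k+1} = ⌊(a₀ + m_{k+1})/d_{k+1}⌋ (starting m₀ = 0, d₀ = 1), with convergents p_k = a_k·p_{k-1} + p_{k-2}, q_k = a_k·q_{k-1} + q_{k-2} (p₋₁ = 1, q₋₁ = 0):
  k = 0: a₀ = 11; p₀/q₀ = 11/1; p₀² − 141·q₀² = 121 − 141 = -20.
  k = 1: m = 11, d = 20, a = ⌊(11 + 11)/20⌋ = 1; p/q = (1·11 + 1)/(1·1 + 0) = 12/1; p² − 141·q² = 144 − 141 = 3.
  k = 2: m = 9, d = 3, a = ⌊(11 + 9)/3⌋ = 6; p/q = (6·12 + 11)/(6·1 + 1) = 83/7; p² − 141·q² = 6889 − 6909 = -20.
  k = 3: m = 9, d = 20, a = ⌊(11 + 9)/20⌋ = 1; p/q = (1·83 + 12)/(1·7 + 1) = 95/8; p² − 141·q² = 9025 − 9024 = 1.
  The first convergent with p² − 141·q² = 1 gives the fundamental solution (x₁, y₁) = (95, 8).
Step 2: Apply the recurrence (x_{n+1}, y_{n+1}) = (x₁x_n + 141y₁y_n, x₁y_n + y₁x_n) repeatedly.
  From (x_1, y_1) = (95, 8): x_2 = 95·95 + 141·8·8 = 18049; y_2 = 95·8 + 8·95 = 1520.
  From (x_2, y_2) = (18049, 1520): x_3 = 95·18049 + 141·8·1520 = 3429215; y_3 = 95·1520 + 8·18049 = 288792.
  From (x_3, y_3) = (3429215, 288792): x_4 = 95·3429215 + 141·8·288792 = 651532801; y_4 = 95·288792 + 8·3429215 = 54868960.
Step 3: Verify x_4² - 141·y_4² = 424494990778905601 - 424494990778905600 = 1 (should be 1). ✓

(x_1, y_1) = (95, 8); (x_4, y_4) = (651532801, 54868960).


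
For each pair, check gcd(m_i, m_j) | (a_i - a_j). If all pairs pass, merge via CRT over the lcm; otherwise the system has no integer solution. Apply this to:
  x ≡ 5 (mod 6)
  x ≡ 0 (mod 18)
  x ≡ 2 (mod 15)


Moduli 6, 18, 15 are not pairwise coprime, so CRT works modulo lcm(m_i) when all pairwise compatibility conditions hold.
Pairwise compatibility: gcd(m_i, m_j) must divide a_i - a_j for every pair.
Merge one congruence at a time:
  Start: x ≡ 5 (mod 6).
  Combine with x ≡ 0 (mod 18): gcd(6, 18) = 6, and 0 - 5 = -5 is NOT divisible by 6.
    ⇒ system is inconsistent (no integer solution).

No solution (the system is inconsistent).


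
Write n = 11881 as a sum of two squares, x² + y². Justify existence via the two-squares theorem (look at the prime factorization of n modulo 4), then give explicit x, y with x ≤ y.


Step 1: Factor n = 11881 = 109^2.
Step 2: Check the mod-4 condition on each prime factor: 109 ≡ 1 (mod 4), exponent 2.
All primes ≡ 3 (mod 4) appear to even exponent (or don't appear), so by the two-squares theorem n IS expressible as a sum of two squares.
Step 3: Build a representation. Here n = 109 · 109 is a product of primes ≡ 1 (mod 4). Each prime p ≡ 1 (mod 4) is itself a sum of two squares; find a² by testing p − a² for a perfect square:
  109: 109 − 1² = 108, 109 − 2² = 105, 109 − 3² = 100 = 10² ⇒ 109 = 3² + 10².
  Combine using the Brahmagupta–Fibonacci identity (a² + b²)(c² + d²) = (ac − bd)² + (ad + bc)² = (ac + bd)² + (ad − bc)²:
  109 · 109 = 11881: from (3² + 10²)(3² + 10²), take (3·3 − 10·10, 3·10 + 10·3) = (9 − 100, 30 + 30) = (-91, 60); dropping signs (only squares matter) gives (91, 60); check 91² + 60² = 8281 + 3600 = 11881 ✓.
Step 4: Order so x ≤ y and verify: 60² + 91² = 3600 + 8281 = 11881 = n. ✓

n = 11881 = 60² + 91² (one valid representation with x ≤ y).


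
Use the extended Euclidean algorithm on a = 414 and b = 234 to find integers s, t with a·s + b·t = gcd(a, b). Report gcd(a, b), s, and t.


Euclidean algorithm on (414, 234) — divide until remainder is 0:
  414 = 1 · 234 + 180
  234 = 1 · 180 + 54
  180 = 3 · 54 + 18
  54 = 3 · 18 + 0
gcd(414, 234) = 18.
Track Bezout coefficients alongside the remainders: start with r₀ = 414 = a·1 + b·0 (s = 1, t = 0) and r₁ = 234 = a·0 + b·1 (s = 0, t = 1); each new remainder r_{k+1} = r_{k-1} − q_k·r_k inherits s_{k+1} = s_{k-1} − q_k·s_k, t_{k+1} = t_{k-1} − q_k·t_k, so r_k = a·s_k + b·t_k at every step:
  q = 1: r = 180, s = 1 − 1·0 = 1, t = 0 − 1·1 = -1  (check: 414·1 + 234·(-1) = 180)
  q = 1: r = 54, s = 0 − 1·1 = -1, t = 1 − 1·(-1) = 2  (check: 414·(-1) + 234·2 = 54)
  q = 3: r = 18, s = 1 − 3·(-1) = 4, t = -1 − 3·2 = -7  (check: 414·4 + 234·(-7) = 18)
The row with r = 18 (the gcd) gives the Bezout coefficients s = 4, t = -7.
Result: 414 · (4) + 234 · (-7) = 18.

gcd(414, 234) = 18; s = 4, t = -7 (check: 414·4 + 234·(-7) = 18).


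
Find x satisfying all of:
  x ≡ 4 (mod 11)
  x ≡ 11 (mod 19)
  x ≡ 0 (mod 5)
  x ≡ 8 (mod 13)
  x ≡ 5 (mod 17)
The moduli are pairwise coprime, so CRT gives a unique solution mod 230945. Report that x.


Product of moduli M = 11 · 19 · 5 · 13 · 17 = 230945.
Merge one congruence at a time:
  Start: x ≡ 4 (mod 11).
  Combine with x ≡ 11 (mod 19); new modulus lcm = 209.
    Write x = 4 + 11·t and substitute into x ≡ 11 (mod 19): 11·t ≡ 11 − 4 = 7 (mod 19).
    The inverse of 11 mod 19 is 7 (since 11·7 = 77 = 4·19 + 1), so t ≡ 7·7 = 49 ≡ 11 (mod 19).
    Then x = 4 + 11·11 = 125, valid modulo lcm(11, 19) = 209: x ≡ 125 (mod 209).
  Combine with x ≡ 0 (mod 5); new modulus lcm = 1045.
    Write x = 125 + 209·t and substitute into x ≡ 0 (mod 5): 209·t ≡ 0 − 125 = -125 (mod 5).
    Reduce coefficients mod 5: 4·t ≡ 0 (mod 5).
    The inverse of 4 mod 5 is 4 (since 4·4 = 16 = 3·5 + 1), so t ≡ 4·0 = 0 ≡ 0 (mod 5).
    Then x = 125 + 209·0 = 125, valid modulo lcm(209, 5) = 1045: x ≡ 125 (mod 1045).
  Combine with x ≡ 8 (mod 13); new modulus lcm = 13585.
    Write x = 125 + 1045·t and substitute into x ≡ 8 (mod 13): 1045·t ≡ 8 − 125 = -117 (mod 13).
    Reduce coefficients mod 13: 5·t ≡ 0 (mod 13).
    The inverse of 5 mod 13 is 8 (since 5·8 = 40 = 3·13 + 1), so t ≡ 8·0 = 0 ≡ 0 (mod 13).
    Then x = 125 + 1045·0 = 125, valid modulo lcm(1045, 13) = 13585: x ≡ 125 (mod 13585).
  Combine with x ≡ 5 (mod 17); new modulus lcm = 230945.
    Write x = 125 + 13585·t and substitute into x ≡ 5 (mod 17): 13585·t ≡ 5 − 125 = -120 (mod 17).
    Reduce coefficients mod 17: 2·t ≡ 16 (mod 17).
    The inverse of 2 mod 17 is 9 (since 2·9 = 18 = 1·17 + 1), so t ≡ 9·16 = 144 ≡ 8 (mod 17).
    Then x = 125 + 13585·8 = 108805, valid modulo lcm(13585, 17) = 230945: x ≡ 108805 (mod 230945).
Verify against each original: 108805 mod 11 = 4, 108805 mod 19 = 11, 108805 mod 5 = 0, 108805 mod 13 = 8, 108805 mod 17 = 5.

x ≡ 108805 (mod 230945).


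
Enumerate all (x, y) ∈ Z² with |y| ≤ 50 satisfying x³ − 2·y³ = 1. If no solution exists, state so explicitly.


The equation is x³ - 2y³ = 1. For fixed y, x³ = 2·y³ + 1, so a solution requires the RHS to be a perfect cube.
Strategy: iterate y from -50 to 50, compute RHS = 2·y³ + 1, and check whether it is a (positive or negative) perfect cube.
Check small values of y:
  y = 0: RHS = 1 = (1)³ ⇒ x = 1 works.
  y = 1: RHS = 3 is not a perfect cube.
  y = -1: RHS = -1 = (-1)³ ⇒ x = -1 works.
  y = 2: RHS = 17 is not a perfect cube.
  y = -2: RHS = -15 is not a perfect cube.
  y = 3: RHS = 55 is not a perfect cube.
  y = -3: RHS = -53 is not a perfect cube.
Continuing the search up to |y| = 50 finds no further solutions beyond those listed.
Collected solutions: (1, 0), (-1, -1).

Solutions (with |y| ≤ 50): (1, 0), (-1, -1).


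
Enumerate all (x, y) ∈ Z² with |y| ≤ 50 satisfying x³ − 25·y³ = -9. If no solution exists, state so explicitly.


The equation is x³ - 25y³ = -9. For fixed y, x³ = 25·y³ − 9, so a solution requires the RHS to be a perfect cube.
Strategy: iterate y from -50 to 50, compute RHS = 25·y³ − 9, and check whether it is a (positive or negative) perfect cube.
Check small values of y:
  y = 0: RHS = -9 is not a perfect cube.
  y = 1: RHS = 16 is not a perfect cube.
  y = -1: RHS = -34 is not a perfect cube.
  y = 2: RHS = 191 is not a perfect cube.
  y = -2: RHS = -209 is not a perfect cube.
  y = 3: RHS = 666 is not a perfect cube.
  y = -3: RHS = -684 is not a perfect cube.
Continuing the search up to |y| = 50 finds no solutions either.
No (x, y) in the scanned range satisfies the equation.

No integer solutions with |y| ≤ 50.


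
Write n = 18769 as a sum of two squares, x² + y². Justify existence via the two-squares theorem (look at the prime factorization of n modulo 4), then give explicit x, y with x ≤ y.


Step 1: Factor n = 18769 = 137^2.
Step 2: Check the mod-4 condition on each prime factor: 137 ≡ 1 (mod 4), exponent 2.
All primes ≡ 3 (mod 4) appear to even exponent (or don't appear), so by the two-squares theorem n IS expressible as a sum of two squares.
Step 3: Build a representation. Here n = 137 · 137 is a product of primes ≡ 1 (mod 4). Each prime p ≡ 1 (mod 4) is itself a sum of two squares; find a² by testing p − a² for a perfect square:
  137: 137 − 1² = 136, 137 − 2² = 133, 137 − 3² = 128, 137 − 4² = 121 = 11² ⇒ 137 = 4² + 11².
  Combine using the Brahmagupta–Fibonacci identity (a² + b²)(c² + d²) = (ac − bd)² + (ad + bc)² = (ac + bd)² + (ad − bc)²:
  137 · 137 = 18769: from (4² + 11²)(4² + 11²), take (4·4 − 11·11, 4·11 + 11·4) = (16 − 121, 44 + 44) = (-105, 88); dropping signs (only squares matter) gives (105, 88); check 105² + 88² = 11025 + 7744 = 18769 ✓.
Step 4: Order so x ≤ y and verify: 88² + 105² = 7744 + 11025 = 18769 = n. ✓

n = 18769 = 88² + 105² (one valid representation with x ≤ y).


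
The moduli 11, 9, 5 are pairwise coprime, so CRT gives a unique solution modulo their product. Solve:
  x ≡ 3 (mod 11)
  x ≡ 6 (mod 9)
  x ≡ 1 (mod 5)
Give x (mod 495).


Moduli 11, 9, 5 are pairwise coprime; by CRT there is a unique solution modulo M = 11 · 9 · 5 = 495.
Solve pairwise, accumulating the modulus:
  Start with x ≡ 3 (mod 11).
  Combine with x ≡ 6 (mod 9): since gcd(11, 9) = 1, we get a unique residue mod 99.
    Write x = 3 + 11·t and substitute into x ≡ 6 (mod 9): 11·t ≡ 6 − 3 = 3 (mod 9).
    Reduce coefficients mod 9: 2·t ≡ 3 (mod 9).
    The inverse of 2 mod 9 is 5 (since 2·5 = 10 = 1·9 + 1), so t ≡ 5·3 = 15 ≡ 6 (mod 9).
    Then x = 3 + 11·6 = 69, valid modulo lcm(11, 9) = 99: x ≡ 69 (mod 99).
  Combine with x ≡ 1 (mod 5): since gcd(99, 5) = 1, we get a unique residue mod 495.
    Write x = 69 + 99·t and substitute into x ≡ 1 (mod 5): 99·t ≡ 1 − 69 = -68 (mod 5).
    Reduce coefficients mod 5: 4·t ≡ 2 (mod 5).
    The inverse of 4 mod 5 is 4 (since 4·4 = 16 = 3·5 + 1), so t ≡ 4·2 = 8 ≡ 3 (mod 5).
    Then x = 69 + 99·3 = 366, valid modulo lcm(99, 5) = 495: x ≡ 366 (mod 495).
Verify: 366 mod 11 = 3 ✓, 366 mod 9 = 6 ✓, 366 mod 5 = 1 ✓.

x ≡ 366 (mod 495).


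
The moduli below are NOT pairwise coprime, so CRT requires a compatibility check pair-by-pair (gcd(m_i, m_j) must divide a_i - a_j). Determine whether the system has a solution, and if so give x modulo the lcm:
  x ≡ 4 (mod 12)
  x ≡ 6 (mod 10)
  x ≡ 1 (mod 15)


Moduli 12, 10, 15 are not pairwise coprime, so CRT works modulo lcm(m_i) when all pairwise compatibility conditions hold.
Pairwise compatibility: gcd(m_i, m_j) must divide a_i - a_j for every pair.
Merge one congruence at a time:
  Start: x ≡ 4 (mod 12).
  Combine with x ≡ 6 (mod 10): gcd(12, 10) = 2; 6 - 4 = 2, which IS divisible by 2, so compatible.
    Write x = 4 + 12·t and substitute into x ≡ 6 (mod 10): 12·t ≡ 6 − 4 = 2 (mod 10).
    Divide the congruence (and modulus) by g = 2: 6·t ≡ 1 (mod 5).
    Reduce coefficients mod 5: 1·t ≡ 1 (mod 5).
    So t ≡ 1 (mod 5).
    Then x = 4 + 12·1 = 16, valid modulo lcm(12, 10) = 60: x ≡ 16 (mod 60).
  Combine with x ≡ 1 (mod 15): gcd(60, 15) = 15; 1 - 16 = -15, which IS divisible by 15, so compatible.
    Write x = 16 + 60·t and substitute into x ≡ 1 (mod 15): 60·t ≡ 1 − 16 = -15 (mod 15).
    Divide the congruence (and modulus) by g = 15: 4·t ≡ -1 (mod 1).
    Modulo 1 every t works; take t = 0.
    Then x = 16 + 60·0 = 16, valid modulo lcm(60, 15) = 60: x ≡ 16 (mod 60).
Verify: 16 mod 12 = 4, 16 mod 10 = 6, 16 mod 15 = 1.

x ≡ 16 (mod 60).


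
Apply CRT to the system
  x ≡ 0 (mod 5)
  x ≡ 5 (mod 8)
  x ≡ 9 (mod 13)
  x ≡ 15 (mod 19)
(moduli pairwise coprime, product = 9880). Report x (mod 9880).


Product of moduli M = 5 · 8 · 13 · 19 = 9880.
Merge one congruence at a time:
  Start: x ≡ 0 (mod 5).
  Combine with x ≡ 5 (mod 8); new modulus lcm = 40.
    Write x = 0 + 5·t and substitute into x ≡ 5 (mod 8): 5·t ≡ 5 − 0 = 5 (mod 8).
    The inverse of 5 mod 8 is 5 (since 5·5 = 25 = 3·8 + 1), so t ≡ 5·5 = 25 ≡ 1 (mod 8).
    Then x = 0 + 5·1 = 5, valid modulo lcm(5, 8) = 40: x ≡ 5 (mod 40).
  Combine with x ≡ 9 (mod 13); new modulus lcm = 520.
    Write x = 5 + 40·t and substitute into x ≡ 9 (mod 13): 40·t ≡ 9 − 5 = 4 (mod 13).
    Reduce coefficients mod 13: 1·t ≡ 4 (mod 13).
    So t ≡ 4 (mod 13).
    Then x = 5 + 40·4 = 165, valid modulo lcm(40, 13) = 520: x ≡ 165 (mod 520).
  Combine with x ≡ 15 (mod 19); new modulus lcm = 9880.
    Write x = 165 + 520·t and substitute into x ≡ 15 (mod 19): 520·t ≡ 15 − 165 = -150 (mod 19).
    Reduce coefficients mod 19: 7·t ≡ 2 (mod 19).
    The inverse of 7 mod 19 is 11 (since 7·11 = 77 = 4·19 + 1), so t ≡ 11·2 = 22 ≡ 3 (mod 19).
    Then x = 165 + 520·3 = 1725, valid modulo lcm(520, 19) = 9880: x ≡ 1725 (mod 9880).
Verify against each original: 1725 mod 5 = 0, 1725 mod 8 = 5, 1725 mod 13 = 9, 1725 mod 19 = 15.

x ≡ 1725 (mod 9880).


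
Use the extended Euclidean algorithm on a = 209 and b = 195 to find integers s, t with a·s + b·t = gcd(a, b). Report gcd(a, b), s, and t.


Euclidean algorithm on (209, 195) — divide until remainder is 0:
  209 = 1 · 195 + 14
  195 = 13 · 14 + 13
  14 = 1 · 13 + 1
  13 = 13 · 1 + 0
gcd(209, 195) = 1.
Track Bezout coefficients alongside the remainders: start with r₀ = 209 = a·1 + b·0 (s = 1, t = 0) and r₁ = 195 = a·0 + b·1 (s = 0, t = 1); each new remainder r_{k+1} = r_{k-1} − q_k·r_k inherits s_{k+1} = s_{k-1} − q_k·s_k, t_{k+1} = t_{k-1} − q_k·t_k, so r_k = a·s_k + b·t_k at every step:
  q = 1: r = 14, s = 1 − 1·0 = 1, t = 0 − 1·1 = -1  (check: 209·1 + 195·(-1) = 14)
  q = 13: r = 13, s = 0 − 13·1 = -13, t = 1 − 13·(-1) = 14  (check: 209·(-13) + 195·14 = 13)
  q = 1: r = 1, s = 1 − 1·(-13) = 14, t = -1 − 1·14 = -15  (check: 209·14 + 195·(-15) = 1)
The row with r = 1 (the gcd) gives the Bezout coefficients s = 14, t = -15.
Result: 209 · (14) + 195 · (-15) = 1.

gcd(209, 195) = 1; s = 14, t = -15 (check: 209·14 + 195·(-15) = 1).


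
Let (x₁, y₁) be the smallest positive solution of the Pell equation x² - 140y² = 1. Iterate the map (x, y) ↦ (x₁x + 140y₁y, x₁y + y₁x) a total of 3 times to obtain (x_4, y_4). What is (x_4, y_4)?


Step 1: Find the fundamental solution (x₁, y₁) of x² - 140y² = 1.
  Expand √140 as a continued fraction. a₀ = ⌊√140⌋ = 11; iterate m_{k+1} = d_k·a_k − m_k, d_{k+1} = (140 − m_{k+1}²)/d_k, a_{k+1} = ⌊(a₀ + m_{k+1})/d_{k+1}⌋ (starting m₀ = 0, d₀ = 1), with convergents p_k = a_k·p_{k-1} + p_{k-2}, q_k = a_k·q_{k-1} + q_{k-2} (p₋₁ = 1, q₋₁ = 0):
  k = 0: a₀ = 11; p₀/q₀ = 11/1; p₀² − 140·q₀² = 121 − 140 = -19.
  k = 1: m = 11, d = 19, a = ⌊(11 + 11)/19⌋ = 1; p/q = (1·11 + 1)/(1·1 + 0) = 12/1; p² − 140·q² = 144 − 140 = 4.
  k = 2: m = 8, d = 4, a = ⌊(11 + 8)/4⌋ = 4; p/q = (4·12 + 11)/(4·1 + 1) = 59/5; p² − 140·q² = 3481 − 3500 = -19.
  k = 3: m = 8, d = 19, a = ⌊(11 + 8)/19⌋ = 1; p/q = (1·59 + 12)/(1·5 + 1) = 71/6; p² − 140·q² = 5041 − 5040 = 1.
  The first convergent with p² − 140·q² = 1 gives the fundamental solution (x₁, y₁) = (71, 6).
Step 2: Apply the recurrence (x_{n+1}, y_{n+1}) = (x₁x_n + 140y₁y_n, x₁y_n + y₁x_n) repeatedly.
  From (x_1, y_1) = (71, 6): x_2 = 71·71 + 140·6·6 = 10081; y_2 = 71·6 + 6·71 = 852.
  From (x_2, y_2) = (10081, 852): x_3 = 71·10081 + 140·6·852 = 1431431; y_3 = 71·852 + 6·10081 = 120978.
  From (x_3, y_3) = (1431431, 120978): x_4 = 71·1431431 + 140·6·120978 = 203253121; y_4 = 71·120978 + 6·1431431 = 17178024.
Step 3: Verify x_4² - 140·y_4² = 41311831196240641 - 41311831196240640 = 1 (should be 1). ✓

(x_1, y_1) = (71, 6); (x_4, y_4) = (203253121, 17178024).


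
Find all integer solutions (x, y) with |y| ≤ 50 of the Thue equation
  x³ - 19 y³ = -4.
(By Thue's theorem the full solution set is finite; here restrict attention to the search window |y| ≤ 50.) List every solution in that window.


The equation is x³ - 19y³ = -4. For fixed y, x³ = 19·y³ − 4, so a solution requires the RHS to be a perfect cube.
Strategy: iterate y from -50 to 50, compute RHS = 19·y³ − 4, and check whether it is a (positive or negative) perfect cube.
Check small values of y:
  y = 0: RHS = -4 is not a perfect cube.
  y = 1: RHS = 15 is not a perfect cube.
  y = -1: RHS = -23 is not a perfect cube.
  y = 2: RHS = 148 is not a perfect cube.
  y = -2: RHS = -156 is not a perfect cube.
  y = 3: RHS = 509 is not a perfect cube.
  y = -3: RHS = -517 is not a perfect cube.
Continuing the search up to |y| = 50 finds no solutions either.
No (x, y) in the scanned range satisfies the equation.

No integer solutions with |y| ≤ 50.


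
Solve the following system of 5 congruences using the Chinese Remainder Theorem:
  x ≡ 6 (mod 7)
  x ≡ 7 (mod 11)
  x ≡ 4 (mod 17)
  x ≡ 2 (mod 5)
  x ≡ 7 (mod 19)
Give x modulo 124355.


Product of moduli M = 7 · 11 · 17 · 5 · 19 = 124355.
Merge one congruence at a time:
  Start: x ≡ 6 (mod 7).
  Combine with x ≡ 7 (mod 11); new modulus lcm = 77.
    Write x = 6 + 7·t and substitute into x ≡ 7 (mod 11): 7·t ≡ 7 − 6 = 1 (mod 11).
    The inverse of 7 mod 11 is 8 (since 7·8 = 56 = 5·11 + 1), so t ≡ 8·1 = 8 ≡ 8 (mod 11).
    Then x = 6 + 7·8 = 62, valid modulo lcm(7, 11) = 77: x ≡ 62 (mod 77).
  Combine with x ≡ 4 (mod 17); new modulus lcm = 1309.
    Write x = 62 + 77·t and substitute into x ≡ 4 (mod 17): 77·t ≡ 4 − 62 = -58 (mod 17).
    Reduce coefficients mod 17: 9·t ≡ 10 (mod 17).
    The inverse of 9 mod 17 is 2 (since 9·2 = 18 = 1·17 + 1), so t ≡ 2·10 = 20 ≡ 3 (mod 17).
    Then x = 62 + 77·3 = 293, valid modulo lcm(77, 17) = 1309: x ≡ 293 (mod 1309).
  Combine with x ≡ 2 (mod 5); new modulus lcm = 6545.
    Write x = 293 + 1309·t and substitute into x ≡ 2 (mod 5): 1309·t ≡ 2 − 293 = -291 (mod 5).
    Reduce coefficients mod 5: 4·t ≡ 4 (mod 5).
    The inverse of 4 mod 5 is 4 (since 4·4 = 16 = 3·5 + 1), so t ≡ 4·4 = 16 ≡ 1 (mod 5).
    Then x = 293 + 1309·1 = 1602, valid modulo lcm(1309, 5) = 6545: x ≡ 1602 (mod 6545).
  Combine with x ≡ 7 (mod 19); new modulus lcm = 124355.
    Write x = 1602 + 6545·t and substitute into x ≡ 7 (mod 19): 6545·t ≡ 7 − 1602 = -1595 (mod 19).
    Reduce coefficients mod 19: 9·t ≡ 1 (mod 19).
    The inverse of 9 mod 19 is 17 (since 9·17 = 153 = 8·19 + 1), so t ≡ 17·1 = 17 ≡ 17 (mod 19).
    Then x = 1602 + 6545·17 = 112867, valid modulo lcm(6545, 19) = 124355: x ≡ 112867 (mod 124355).
Verify against each original: 112867 mod 7 = 6, 112867 mod 11 = 7, 112867 mod 17 = 4, 112867 mod 5 = 2, 112867 mod 19 = 7.

x ≡ 112867 (mod 124355).


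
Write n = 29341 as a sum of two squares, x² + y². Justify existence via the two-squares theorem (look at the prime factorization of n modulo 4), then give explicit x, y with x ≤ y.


Step 1: Factor n = 29341 = 13 · 37 · 61.
Step 2: Check the mod-4 condition on each prime factor: 13 ≡ 1 (mod 4), exponent 1; 37 ≡ 1 (mod 4), exponent 1; 61 ≡ 1 (mod 4), exponent 1.
All primes ≡ 3 (mod 4) appear to even exponent (or don't appear), so by the two-squares theorem n IS expressible as a sum of two squares.
Step 3: Build a representation. Here n = 13 · 37 · 61 is a product of primes ≡ 1 (mod 4). Each prime p ≡ 1 (mod 4) is itself a sum of two squares; find a² by testing p − a² for a perfect square:
  13: 13 − 1² = 12, 13 − 2² = 9 = 3² ⇒ 13 = 2² + 3².
  37: 37 − 1² = 36 = 6² ⇒ 37 = 1² + 6².
  61: 61 − 1² = 60, 61 − 2² = 57, 61 − 3² = 52, 61 − 4² = 45, 61 − 5² = 36 = 6² ⇒ 61 = 5² + 6².
  Combine using the Brahmagupta–Fibonacci identity (a² + b²)(c² + d²) = (ac − bd)² + (ad + bc)² = (ac + bd)² + (ad − bc)²:
  13 · 37 = 481: from (2² + 3²)(1² + 6²), take (2·1 − 3·6, 2·6 + 3·1) = (2 − 18, 12 + 3) = (-16, 15); dropping signs (only squares matter) gives (16, 15); check 16² + 15² = 256 + 225 = 481 ✓.
  481 · 61 = 29341: from (16² + 15²)(5² + 6²), take (16·5 − 15·6, 16·6 + 15·5) = (80 − 90, 96 + 75) = (-10, 171); dropping signs (only squares matter) gives (10, 171); check 10² + 171² = 100 + 29241 = 29341 ✓.
Step 4: Order so x ≤ y and verify: 10² + 171² = 100 + 29241 = 29341 = n. ✓

n = 29341 = 10² + 171² (one valid representation with x ≤ y).
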